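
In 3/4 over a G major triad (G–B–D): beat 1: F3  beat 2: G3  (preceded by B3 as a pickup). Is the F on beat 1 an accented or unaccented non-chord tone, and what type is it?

Accented appoggiatura.

The harmony at that moment is G major triad (G, B, D); F3 is not a chord tone.
It is approached by leap down from B3 and left by step up to G3.
Leap in, step out — an appoggiatura.
It falls on the downbeat, so it is accented.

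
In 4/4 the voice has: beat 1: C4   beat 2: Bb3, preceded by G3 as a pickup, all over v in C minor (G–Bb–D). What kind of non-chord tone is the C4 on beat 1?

Appoggiatura.

The harmony at that moment is G minor triad (G, Bb, D); C4 is not a chord tone.
It is approached by leap up from G3 and left by step down to Bb3.
Leap in, step out, metrically accented — an appoggiatura.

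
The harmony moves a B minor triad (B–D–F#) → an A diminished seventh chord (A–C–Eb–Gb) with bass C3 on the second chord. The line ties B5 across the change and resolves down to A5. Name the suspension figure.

At the second chord the bass is C3. The suspended B5 lies a seventh above the bass; after resolving down by step to A5, the interval above the bass becomes a sixth.
Suspension figures are named by those two intervals: 7–6.

7–6 suspension.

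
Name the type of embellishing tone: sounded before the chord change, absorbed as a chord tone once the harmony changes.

Anticipation.

Approach: ahead of the chord change (typically by step), so it is dissonant against the current harmony. Departure: none — the same pitch is restated or held and is a chord tone of the new harmony.
Dissonant first, consonant once the harmony catches up: the note simply arrives early — an anticipation. (The reverse timing, consonant first and dissonant after the change, would be a suspension or retardation.)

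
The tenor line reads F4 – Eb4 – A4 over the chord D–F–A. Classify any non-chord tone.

Eb4 is an escape tone.

The harmony at that moment is D minor triad (D, F, A); Eb4 is not a chord tone.
It is approached by step down from F4 and left by leap up to A4.
Step in, leap out — an escape tone.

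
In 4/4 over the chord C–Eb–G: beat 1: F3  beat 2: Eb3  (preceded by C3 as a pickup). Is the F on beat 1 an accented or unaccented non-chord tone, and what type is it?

Accented appoggiatura.

The harmony at that moment is C minor triad (C, Eb, G); F3 is not a chord tone.
It is approached by leap up from C3 and left by step down to Eb3.
Leap in, step out — an appoggiatura.
It falls on the downbeat, so it is accented.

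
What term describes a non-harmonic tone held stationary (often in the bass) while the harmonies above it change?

Pedal tone.

Approach: none. Departure: none — a single pitch is sustained while the chords change around it, passing through harmonies that do not contain it.
No melodic motion at all; the dissonance is created entirely by the moving harmonies against the stationary note — a pedal tone (pedal point).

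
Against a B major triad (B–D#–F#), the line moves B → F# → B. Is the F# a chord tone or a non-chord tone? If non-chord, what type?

B major triad contains B, D#, F#; F# is the fifth, so it is a chord tone.

Chord tone (the fifth of B major triad).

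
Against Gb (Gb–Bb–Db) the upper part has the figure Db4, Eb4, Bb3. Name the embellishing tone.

Eb4 is an escape tone.

The harmony at that moment is Gb major triad (Gb, Bb, Db); Eb4 is not a chord tone.
It is approached by step up from Db4 and left by leap down to Bb3.
Step in, leap out — an escape tone.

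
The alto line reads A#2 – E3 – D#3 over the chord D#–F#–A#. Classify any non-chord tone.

The harmony at that moment is D# minor triad (D#, F#, A#); E3 is not a chord tone.
It is approached by leap up from A#2 and left by step down to D#3.
Leap in, step out — an appoggiatura.

E3 is an appoggiatura.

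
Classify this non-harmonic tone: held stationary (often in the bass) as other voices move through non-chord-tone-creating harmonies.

Approach: none. Departure: none — a single pitch is sustained while the chords change around it, passing through harmonies that do not contain it.
No melodic motion at all; the dissonance is created entirely by the moving harmonies against the stationary note — a pedal tone (pedal point).

Pedal tone.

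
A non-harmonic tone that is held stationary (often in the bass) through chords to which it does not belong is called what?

Pedal tone.

Approach: none. Departure: none — a single pitch is sustained while the chords change around it, passing through harmonies that do not contain it.
No melodic motion at all; the dissonance is created entirely by the moving harmonies against the stationary note — a pedal tone (pedal point).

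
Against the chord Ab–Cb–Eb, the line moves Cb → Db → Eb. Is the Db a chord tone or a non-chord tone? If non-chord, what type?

The harmony at that moment is Ab minor triad (Ab, Cb, Eb); Db is not a chord tone.
It is approached by step up from Cb and left by step up to Eb.
Step in, step out in the same direction — a passing tone.

Non-chord tone — a passing tone.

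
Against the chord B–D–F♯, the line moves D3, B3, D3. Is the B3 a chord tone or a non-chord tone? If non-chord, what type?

Chord tone (the root of B minor triad).

B minor triad contains B, D, F♯; B is the root, so it is a chord tone.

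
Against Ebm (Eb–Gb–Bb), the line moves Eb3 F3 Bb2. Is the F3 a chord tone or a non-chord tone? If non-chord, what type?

Non-chord tone — an escape tone.

The harmony at that moment is Eb minor triad (Eb, Gb, Bb); F3 is not a chord tone.
It is approached by step up from Eb3 and left by leap down to Bb2.
Step in, leap out — an escape tone.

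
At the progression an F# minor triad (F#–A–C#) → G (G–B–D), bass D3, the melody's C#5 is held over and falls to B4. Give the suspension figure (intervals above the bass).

At the second chord the bass is D3. The suspended C#5 lies a seventh above the bass; after resolving down by step to B4, the interval above the bass becomes a sixth.
Suspension figures are named by those two intervals: 7–6.

7–6 suspension.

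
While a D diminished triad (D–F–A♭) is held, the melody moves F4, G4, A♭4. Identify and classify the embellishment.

G4 is a passing tone.

The harmony at that moment is D diminished triad (D, F, A♭); G4 is not a chord tone.
It is approached by step up from F4 and left by step up to A♭4.
Step in, step out in the same direction — a passing tone.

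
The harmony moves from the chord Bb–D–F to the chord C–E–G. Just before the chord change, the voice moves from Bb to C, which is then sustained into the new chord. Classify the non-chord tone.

The harmony at that moment is Bb major triad (Bb, D, F); C is not a chord tone.
It is approached by step up from Bb and then sustained as the same pitch into the next harmony.
Arriving early and becoming a chord tone when the harmony changes — an anticipation.

C is an anticipation.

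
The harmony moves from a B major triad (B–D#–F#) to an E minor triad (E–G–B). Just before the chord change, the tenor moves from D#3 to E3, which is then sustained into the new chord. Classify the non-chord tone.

The harmony at that moment is B major triad (B, D#, F#); E3 is not a chord tone.
It is approached by step up from D#3 and then sustained as the same pitch into the next harmony.
Arriving early and becoming a chord tone when the harmony changes — an anticipation.

E3 is an anticipation.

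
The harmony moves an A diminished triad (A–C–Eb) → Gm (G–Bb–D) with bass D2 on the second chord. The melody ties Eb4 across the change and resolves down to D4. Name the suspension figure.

9–8 suspension.

At the second chord the bass is D2. The suspended Eb4 lies a ninth above the bass; after resolving down by step to D4, the interval above the bass becomes an octave.
Suspension figures are named by those two intervals: 9–8.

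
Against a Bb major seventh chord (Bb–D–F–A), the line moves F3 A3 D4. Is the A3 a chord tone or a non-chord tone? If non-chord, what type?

Bb major seventh chord contains Bb, D, F, A; A is the seventh, so it is a chord tone.

Chord tone (the seventh of Bb major seventh chord).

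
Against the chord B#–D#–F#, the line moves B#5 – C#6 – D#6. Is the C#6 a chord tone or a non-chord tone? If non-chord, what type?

The harmony at that moment is B# diminished triad (B#, D#, F#); C#6 is not a chord tone.
It is approached by step up from B#5 and left by step up to D#6.
Step in, step out in the same direction — a passing tone.

Non-chord tone — a passing tone.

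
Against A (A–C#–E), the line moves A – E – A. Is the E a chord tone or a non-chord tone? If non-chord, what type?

A major triad contains A, C#, E; E is the fifth, so it is a chord tone.

Chord tone (the fifth of A major triad).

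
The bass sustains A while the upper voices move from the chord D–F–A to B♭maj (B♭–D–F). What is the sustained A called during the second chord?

Pedal tone (pedal point).

The harmony at that moment is B♭ major triad (B♭, D, F); A is not a chord tone.
It is held over (the same pitch as the preceding A) and then sustained as the same pitch into the next harmony.
Sustained through a change of harmony — a pedal tone.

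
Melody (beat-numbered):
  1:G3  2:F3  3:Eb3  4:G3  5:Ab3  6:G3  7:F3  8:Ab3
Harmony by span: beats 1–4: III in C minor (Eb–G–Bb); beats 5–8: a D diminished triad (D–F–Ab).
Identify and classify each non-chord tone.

F3 (beat 2) — passing tone; G3 (beat 6) — passing tone.

The harmony at that moment is Eb major triad (Eb, G, Bb); F3 is not a chord tone.
It is approached by step down from G3 and left by step down to Eb3.
Step in, step out in the same direction — a passing tone.
The harmony at that moment is D diminished triad (D, F, Ab); G3 is not a chord tone.
It is approached by step down from Ab3 and left by step down to F3.
Step in, step out in the same direction — a passing tone.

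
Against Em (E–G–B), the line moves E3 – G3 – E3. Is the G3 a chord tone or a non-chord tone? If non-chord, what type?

E minor triad contains E, G, B; G is the third, so it is a chord tone.

Chord tone (the third of E minor triad).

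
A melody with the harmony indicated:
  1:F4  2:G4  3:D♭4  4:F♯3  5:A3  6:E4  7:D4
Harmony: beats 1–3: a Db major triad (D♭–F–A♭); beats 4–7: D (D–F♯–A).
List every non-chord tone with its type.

The harmony at that moment is D♭ major triad (D♭, F, A♭); G4 is not a chord tone.
It is approached by step up from F4 and left by leap down to D♭4.
Step in, leap out — an escape tone.
The harmony at that moment is D major triad (D, F♯, A); E4 is not a chord tone.
It is approached by leap up from A3 and left by step down to D4.
Leap in, step out — an appoggiatura.

G4 (beat 2) — escape tone; E4 (beat 6) — appoggiatura.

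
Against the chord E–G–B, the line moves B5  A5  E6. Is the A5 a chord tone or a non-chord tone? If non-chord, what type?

The harmony at that moment is E minor triad (E, G, B); A5 is not a chord tone.
It is approached by step down from B5 and left by leap up to E6.
Step in, leap out — an escape tone.

Non-chord tone — an escape tone.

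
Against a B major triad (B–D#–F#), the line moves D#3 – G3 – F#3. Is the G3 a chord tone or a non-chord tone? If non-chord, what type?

Non-chord tone — an appoggiatura.

The harmony at that moment is B major triad (B, D#, F#); G3 is not a chord tone.
It is approached by leap up from D#3 and left by step down to F#3.
Leap in, step out — an appoggiatura.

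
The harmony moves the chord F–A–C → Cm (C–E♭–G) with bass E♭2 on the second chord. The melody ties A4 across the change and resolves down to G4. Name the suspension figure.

4–3 suspension.

At the second chord the bass is E♭2. The suspended A4 lies a fourth above the bass; after resolving down by step to G4, the interval above the bass becomes a third.
Suspension figures are named by those two intervals: 4–3.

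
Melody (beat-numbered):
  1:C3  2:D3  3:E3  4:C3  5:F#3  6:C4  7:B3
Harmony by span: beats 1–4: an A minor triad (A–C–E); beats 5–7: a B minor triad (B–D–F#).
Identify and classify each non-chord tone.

D3 (beat 2) — passing tone; C4 (beat 6) — appoggiatura.

The harmony at that moment is A minor triad (A, C, E); D3 is not a chord tone.
It is approached by step up from C3 and left by step up to E3.
Step in, step out in the same direction — a passing tone.
The harmony at that moment is B minor triad (B, D, F#); C4 is not a chord tone.
It is approached by leap up from F#3 and left by step down to B3.
Leap in, step out — an appoggiatura.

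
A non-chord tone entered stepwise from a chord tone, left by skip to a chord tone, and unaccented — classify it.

Approach: by step. Departure: by leap. Metric position: weak.
Step in, leap out, from a weak position — an escape tone (échappée). (It is the mirror image of the appoggiatura, which leaps in and steps out on a strong beat.)

Escape tone.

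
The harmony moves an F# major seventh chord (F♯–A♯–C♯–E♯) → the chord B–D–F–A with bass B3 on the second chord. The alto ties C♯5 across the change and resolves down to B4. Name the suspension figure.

At the second chord the bass is B3. The suspended C♯5 lies a ninth above the bass; after resolving down by step to B4, the interval above the bass becomes an octave.
Suspension figures are named by those two intervals: 9–8.

9–8 suspension.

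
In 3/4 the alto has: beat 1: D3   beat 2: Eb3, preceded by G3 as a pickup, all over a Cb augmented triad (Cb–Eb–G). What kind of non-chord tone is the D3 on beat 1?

Appoggiatura.

The harmony at that moment is Cb augmented triad (Cb, Eb, G); D3 is not a chord tone.
It is approached by leap down from G3 and left by step up to Eb3.
Leap in, step out, metrically accented — an appoggiatura.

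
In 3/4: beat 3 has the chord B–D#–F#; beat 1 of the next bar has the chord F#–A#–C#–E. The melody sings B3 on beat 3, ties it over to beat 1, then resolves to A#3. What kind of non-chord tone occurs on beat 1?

The harmony at that moment is F# dominant seventh chord (F#, A#, C#, E); B3 is not a chord tone.
It is held over (the same pitch as the preceding B3) and left by step down to A#3.
Held over from the previous chord and resolving down by step — a suspension.

Suspension.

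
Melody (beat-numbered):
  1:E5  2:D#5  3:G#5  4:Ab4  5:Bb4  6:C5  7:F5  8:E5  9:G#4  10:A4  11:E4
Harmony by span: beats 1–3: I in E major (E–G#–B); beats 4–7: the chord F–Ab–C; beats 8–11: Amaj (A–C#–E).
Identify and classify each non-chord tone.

The harmony at that moment is E major triad (E, G#, B); D#5 is not a chord tone.
It is approached by step down from E5 and left by leap up to G#5.
Step in, leap out — an escape tone.
The harmony at that moment is F minor triad (F, Ab, C); Bb4 is not a chord tone.
It is approached by step up from Ab4 and left by step up to C5.
Step in, step out in the same direction — a passing tone.
The harmony at that moment is A major triad (A, C#, E); G#4 is not a chord tone.
It is approached by leap down from E5 and left by step up to A4.
Leap in, step out — an appoggiatura.

D#5 (beat 2) — escape tone; Bb4 (beat 5) — passing tone; G#4 (beat 9) — appoggiatura.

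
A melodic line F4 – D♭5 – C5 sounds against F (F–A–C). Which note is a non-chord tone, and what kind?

D♭5 is an appoggiatura.

The harmony at that moment is F major triad (F, A, C); D♭5 is not a chord tone.
It is approached by leap up from F4 and left by step down to C5.
Leap in, step out — an appoggiatura.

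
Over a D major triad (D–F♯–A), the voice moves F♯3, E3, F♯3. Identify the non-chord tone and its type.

E3 is a neighbor tone.

The harmony at that moment is D major triad (D, F♯, A); E3 is not a chord tone.
It is approached by step down from F♯3 and left by step up to F♯3.
Step away and step back to the same note — a neighbor tone (lower neighbor).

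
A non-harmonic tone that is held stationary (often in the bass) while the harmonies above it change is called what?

Pedal tone.

Approach: none. Departure: none — a single pitch is sustained while the chords change around it, passing through harmonies that do not contain it.
No melodic motion at all; the dissonance is created entirely by the moving harmonies against the stationary note — a pedal tone (pedal point).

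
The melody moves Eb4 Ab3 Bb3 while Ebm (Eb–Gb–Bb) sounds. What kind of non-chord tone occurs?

The harmony at that moment is Eb minor triad (Eb, Gb, Bb); Ab3 is not a chord tone.
It is approached by leap down from Eb4 and left by step up to Bb3.
Leap in, step out — an appoggiatura.

Ab3 is an appoggiatura.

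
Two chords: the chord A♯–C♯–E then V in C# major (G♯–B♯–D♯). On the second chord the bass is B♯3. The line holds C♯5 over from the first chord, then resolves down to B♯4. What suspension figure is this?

At the second chord the bass is B♯3. The suspended C♯5 lies a ninth above the bass; after resolving down by step to B♯4, the interval above the bass becomes an octave.
Suspension figures are named by those two intervals: 9–8.

9–8 suspension.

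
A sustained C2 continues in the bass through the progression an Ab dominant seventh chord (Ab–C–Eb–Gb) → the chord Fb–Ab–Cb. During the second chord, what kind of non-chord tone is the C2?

The harmony at that moment is Fb major triad (Fb, Ab, Cb); C2 is not a chord tone.
It is held over (the same pitch as the preceding C2) and then sustained as the same pitch into the next harmony.
Sustained through a change of harmony — a pedal tone.

Pedal tone (pedal point).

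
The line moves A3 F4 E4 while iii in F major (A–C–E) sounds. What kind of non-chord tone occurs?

F4 is an appoggiatura.

The harmony at that moment is A minor triad (A, C, E); F4 is not a chord tone.
It is approached by leap up from A3 and left by step down to E4.
Leap in, step out — an appoggiatura.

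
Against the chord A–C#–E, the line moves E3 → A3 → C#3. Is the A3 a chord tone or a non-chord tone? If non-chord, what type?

A major triad contains A, C#, E; A is the root, so it is a chord tone.

Chord tone (the root of A major triad).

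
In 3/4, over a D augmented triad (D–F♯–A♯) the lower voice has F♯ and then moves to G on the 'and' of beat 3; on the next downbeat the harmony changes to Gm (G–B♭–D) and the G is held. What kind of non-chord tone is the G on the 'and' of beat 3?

Anticipation.

The harmony at that moment is D augmented triad (D, F♯, A♯); G is not a chord tone.
It is approached by step up from F♯ and then sustained as the same pitch into the next harmony.
Arriving early and becoming a chord tone when the harmony changes — an anticipation.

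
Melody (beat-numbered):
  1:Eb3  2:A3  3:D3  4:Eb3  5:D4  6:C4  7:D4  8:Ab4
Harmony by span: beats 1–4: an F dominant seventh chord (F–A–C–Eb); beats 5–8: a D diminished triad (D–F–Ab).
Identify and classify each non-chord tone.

The harmony at that moment is F dominant seventh chord (F, A, C, Eb); D3 is not a chord tone.
It is approached by leap down from A3 and left by step up to Eb3.
Leap in, step out — an appoggiatura.
The harmony at that moment is D diminished triad (D, F, Ab); C4 is not a chord tone.
It is approached by step down from D4 and left by step up to D4.
Step away and step back to the same note — a neighbor tone (lower neighbor).

D3 (beat 3) — appoggiatura; C4 (beat 6) — neighbor tone.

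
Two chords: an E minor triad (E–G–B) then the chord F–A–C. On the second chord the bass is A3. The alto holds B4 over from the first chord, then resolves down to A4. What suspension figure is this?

9–8 suspension.

At the second chord the bass is A3. The suspended B4 lies a ninth above the bass; after resolving down by step to A4, the interval above the bass becomes an octave.
Suspension figures are named by those two intervals: 9–8.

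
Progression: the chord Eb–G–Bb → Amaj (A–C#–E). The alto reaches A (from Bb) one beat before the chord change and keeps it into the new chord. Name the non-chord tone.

The harmony at that moment is Eb major triad (Eb, G, Bb); A is not a chord tone.
It is approached by step down from Bb and then sustained as the same pitch into the next harmony.
Arriving early and becoming a chord tone when the harmony changes — an anticipation.

A is an anticipation.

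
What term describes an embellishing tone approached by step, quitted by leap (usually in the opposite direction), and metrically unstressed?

Approach: by step. Departure: by leap. Metric position: weak.
Step in, leap out, from a weak position — an escape tone (échappée). (It is the mirror image of the appoggiatura, which leaps in and steps out on a strong beat.)

Escape tone.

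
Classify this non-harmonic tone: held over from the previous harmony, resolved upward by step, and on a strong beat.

Retardation.

Approach: by preparation — the pitch is first a chord tone, then held (tied or repeated) while the harmony changes under it. Departure: up by step. Metric position: strong.
A prepared dissonance that resolves upward by step — a retardation. (The same figure resolving downward would be a suspension.)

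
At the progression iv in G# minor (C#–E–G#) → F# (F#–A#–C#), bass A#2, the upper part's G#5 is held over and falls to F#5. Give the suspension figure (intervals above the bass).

7–6 suspension.

At the second chord the bass is A#2. The suspended G#5 lies a seventh above the bass; after resolving down by step to F#5, the interval above the bass becomes a sixth.
Suspension figures are named by those two intervals: 7–6.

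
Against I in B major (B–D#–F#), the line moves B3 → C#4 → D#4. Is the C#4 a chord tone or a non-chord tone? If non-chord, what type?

Non-chord tone — a passing tone.

The harmony at that moment is B major triad (B, D#, F#); C#4 is not a chord tone.
It is approached by step up from B3 and left by step up to D#4.
Step in, step out in the same direction — a passing tone.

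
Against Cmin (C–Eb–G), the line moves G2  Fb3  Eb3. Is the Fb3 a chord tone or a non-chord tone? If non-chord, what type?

Non-chord tone — an appoggiatura.

The harmony at that moment is C minor triad (C, Eb, G); Fb3 is not a chord tone.
It is approached by leap up from G2 and left by step down to Eb3.
Leap in, step out — an appoggiatura.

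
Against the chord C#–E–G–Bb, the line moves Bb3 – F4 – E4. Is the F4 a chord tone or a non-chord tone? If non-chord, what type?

Non-chord tone — an appoggiatura.

The harmony at that moment is C# diminished seventh chord (C#, E, G, Bb); F4 is not a chord tone.
It is approached by leap up from Bb3 and left by step down to E4.
Leap in, step out — an appoggiatura.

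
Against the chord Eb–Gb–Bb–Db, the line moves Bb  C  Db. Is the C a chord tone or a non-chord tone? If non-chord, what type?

The harmony at that moment is Eb minor seventh chord (Eb, Gb, Bb, Db); C is not a chord tone.
It is approached by step up from Bb and left by step up to Db.
Step in, step out in the same direction — a passing tone.

Non-chord tone — a passing tone.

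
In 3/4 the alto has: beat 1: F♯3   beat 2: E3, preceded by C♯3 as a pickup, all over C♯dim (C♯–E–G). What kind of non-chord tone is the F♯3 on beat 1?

Appoggiatura.

The harmony at that moment is C♯ diminished triad (C♯, E, G); F♯3 is not a chord tone.
It is approached by leap up from C♯3 and left by step down to E3.
Leap in, step out, metrically accented — an appoggiatura.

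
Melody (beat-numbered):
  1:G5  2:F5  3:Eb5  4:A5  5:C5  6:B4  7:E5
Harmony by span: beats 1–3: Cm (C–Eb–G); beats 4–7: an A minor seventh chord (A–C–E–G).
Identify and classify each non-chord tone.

The harmony at that moment is C minor triad (C, Eb, G); F5 is not a chord tone.
It is approached by step down from G5 and left by step down to Eb5.
Step in, step out in the same direction — a passing tone.
The harmony at that moment is A minor seventh chord (A, C, E, G); B4 is not a chord tone.
It is approached by step down from C5 and left by leap up to E5.
Step in, leap out — an escape tone.

F5 (beat 2) — passing tone; B4 (beat 6) — escape tone.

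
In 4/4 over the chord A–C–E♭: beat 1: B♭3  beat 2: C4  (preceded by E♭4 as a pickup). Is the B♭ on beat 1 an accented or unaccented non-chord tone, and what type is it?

The harmony at that moment is A diminished triad (A, C, E♭); B♭3 is not a chord tone.
It is approached by leap down from E♭4 and left by step up to C4.
Leap in, step out — an appoggiatura.
It falls on the downbeat, so it is accented.

Accented appoggiatura.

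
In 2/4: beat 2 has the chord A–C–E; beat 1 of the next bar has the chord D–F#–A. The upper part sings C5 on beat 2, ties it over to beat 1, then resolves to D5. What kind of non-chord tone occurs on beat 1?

Retardation.

The harmony at that moment is D major triad (D, F#, A); C5 is not a chord tone.
It is held over (the same pitch as the preceding C5) and left by step up to D5.
Held over from the previous chord and resolving up by step — a retardation.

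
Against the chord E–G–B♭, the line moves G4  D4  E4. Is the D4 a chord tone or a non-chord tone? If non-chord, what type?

Non-chord tone — an appoggiatura.

The harmony at that moment is E diminished triad (E, G, B♭); D4 is not a chord tone.
It is approached by leap down from G4 and left by step up to E4.
Leap in, step out — an appoggiatura.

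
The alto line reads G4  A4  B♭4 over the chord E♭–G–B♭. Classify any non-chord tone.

A4 is a passing tone.

The harmony at that moment is E♭ major triad (E♭, G, B♭); A4 is not a chord tone.
It is approached by step up from G4 and left by step up to B♭4.
Step in, step out in the same direction — a passing tone.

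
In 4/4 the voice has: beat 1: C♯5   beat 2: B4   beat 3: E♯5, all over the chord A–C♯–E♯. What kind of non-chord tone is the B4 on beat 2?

Escape tone.

The harmony at that moment is A augmented triad (A, C♯, E♯); B4 is not a chord tone.
It is approached by step down from C♯5 and left by leap up to E♯5.
Step in, leap out, on a weak beat — an escape tone.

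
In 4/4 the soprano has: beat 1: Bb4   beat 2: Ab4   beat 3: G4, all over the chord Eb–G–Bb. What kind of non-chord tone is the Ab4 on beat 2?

The harmony at that moment is Eb major triad (Eb, G, Bb); Ab4 is not a chord tone.
It is approached by step down from Bb4 and left by step down to G4.
Step in, step out in the same direction — a passing tone.

Passing tone.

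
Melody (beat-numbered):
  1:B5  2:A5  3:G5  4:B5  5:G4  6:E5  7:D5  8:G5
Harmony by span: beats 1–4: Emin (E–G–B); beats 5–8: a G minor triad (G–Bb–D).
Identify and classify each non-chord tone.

The harmony at that moment is E minor triad (E, G, B); A5 is not a chord tone.
It is approached by step down from B5 and left by step down to G5.
Step in, step out in the same direction — a passing tone.
The harmony at that moment is G minor triad (G, Bb, D); E5 is not a chord tone.
It is approached by leap up from G4 and left by step down to D5.
Leap in, step out — an appoggiatura.

A5 (beat 2) — passing tone; E5 (beat 6) — appoggiatura.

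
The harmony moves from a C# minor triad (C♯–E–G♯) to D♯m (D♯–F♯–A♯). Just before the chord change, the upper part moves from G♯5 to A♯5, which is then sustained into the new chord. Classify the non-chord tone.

A♯5 is an anticipation.

The harmony at that moment is C♯ minor triad (C♯, E, G♯); A♯5 is not a chord tone.
It is approached by step up from G♯5 and then sustained as the same pitch into the next harmony.
Arriving early and becoming a chord tone when the harmony changes — an anticipation.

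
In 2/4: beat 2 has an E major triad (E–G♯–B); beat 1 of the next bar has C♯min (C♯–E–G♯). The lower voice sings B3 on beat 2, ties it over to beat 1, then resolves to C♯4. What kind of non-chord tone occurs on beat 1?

Retardation.

The harmony at that moment is C♯ minor triad (C♯, E, G♯); B3 is not a chord tone.
It is held over (the same pitch as the preceding B3) and left by step up to C♯4.
Held over from the previous chord and resolving up by step — a retardation.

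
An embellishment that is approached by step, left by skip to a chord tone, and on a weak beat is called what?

Escape tone.

Approach: by step. Departure: by leap. Metric position: weak.
Step in, leap out, from a weak position — an escape tone (échappée). (It is the mirror image of the appoggiatura, which leaps in and steps out on a strong beat.)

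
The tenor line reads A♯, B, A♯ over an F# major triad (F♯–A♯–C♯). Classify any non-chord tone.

B is a neighbor tone.

The harmony at that moment is F♯ major triad (F♯, A♯, C♯); B is not a chord tone.
It is approached by step up from A♯ and left by step down to A♯.
Step away and step back to the same note — a neighbor tone (upper neighbor).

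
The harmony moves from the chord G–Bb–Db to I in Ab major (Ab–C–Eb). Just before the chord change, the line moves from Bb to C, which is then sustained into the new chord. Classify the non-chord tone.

C is an anticipation.

The harmony at that moment is G diminished triad (G, Bb, Db); C is not a chord tone.
It is approached by step up from Bb and then sustained as the same pitch into the next harmony.
Arriving early and becoming a chord tone when the harmony changes — an anticipation.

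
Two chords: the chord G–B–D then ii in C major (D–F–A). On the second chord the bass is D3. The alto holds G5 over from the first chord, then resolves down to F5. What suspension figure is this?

4–3 suspension.

At the second chord the bass is D3. The suspended G5 lies a fourth above the bass; after resolving down by step to F5, the interval above the bass becomes a third.
Suspension figures are named by those two intervals: 4–3.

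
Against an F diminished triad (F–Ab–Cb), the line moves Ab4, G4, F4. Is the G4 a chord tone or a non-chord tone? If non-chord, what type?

Non-chord tone — a passing tone.

The harmony at that moment is F diminished triad (F, Ab, Cb); G4 is not a chord tone.
It is approached by step down from Ab4 and left by step down to F4.
Step in, step out in the same direction — a passing tone.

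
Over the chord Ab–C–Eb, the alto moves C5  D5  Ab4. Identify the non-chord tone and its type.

D5 is an escape tone.

The harmony at that moment is Ab major triad (Ab, C, Eb); D5 is not a chord tone.
It is approached by step up from C5 and left by leap down to Ab4.
Step in, leap out — an escape tone.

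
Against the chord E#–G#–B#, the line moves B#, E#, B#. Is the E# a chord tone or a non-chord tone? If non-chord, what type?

E# minor triad contains E#, G#, B#; E# is the root, so it is a chord tone.

Chord tone (the root of E# minor triad).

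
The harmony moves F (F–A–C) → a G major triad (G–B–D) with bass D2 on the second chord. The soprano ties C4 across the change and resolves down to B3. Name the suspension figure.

7–6 suspension.

At the second chord the bass is D2. The suspended C4 lies a seventh above the bass; after resolving down by step to B3, the interval above the bass becomes a sixth.
Suspension figures are named by those two intervals: 7–6.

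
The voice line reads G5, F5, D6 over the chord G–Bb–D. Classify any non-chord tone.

F5 is an escape tone.

The harmony at that moment is G minor triad (G, Bb, D); F5 is not a chord tone.
It is approached by step down from G5 and left by leap up to D6.
Step in, leap out — an escape tone.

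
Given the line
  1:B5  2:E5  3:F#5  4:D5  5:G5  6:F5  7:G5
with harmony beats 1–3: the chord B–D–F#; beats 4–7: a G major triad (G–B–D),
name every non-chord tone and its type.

The harmony at that moment is B minor triad (B, D, F#); E5 is not a chord tone.
It is approached by leap down from B5 and left by step up to F#5.
Leap in, step out — an appoggiatura.
The harmony at that moment is G major triad (G, B, D); F5 is not a chord tone.
It is approached by step down from G5 and left by step up to G5.
Step away and step back to the same note — a neighbor tone (lower neighbor).

E5 (beat 2) — appoggiatura; F5 (beat 6) — neighbor tone.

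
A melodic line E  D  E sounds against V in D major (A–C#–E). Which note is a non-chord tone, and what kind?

The harmony at that moment is A major triad (A, C#, E); D is not a chord tone.
It is approached by step down from E and left by step up to E.
Step away and step back to the same note — a neighbor tone (lower neighbor).

D is a neighbor tone.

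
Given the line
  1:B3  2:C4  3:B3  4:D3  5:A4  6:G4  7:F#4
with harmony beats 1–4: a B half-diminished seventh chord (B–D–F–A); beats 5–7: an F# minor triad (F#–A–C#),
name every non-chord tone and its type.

C4 (beat 2) — neighbor tone; G4 (beat 6) — passing tone.

The harmony at that moment is B half-diminished seventh chord (B, D, F, A); C4 is not a chord tone.
It is approached by step up from B3 and left by step down to B3.
Step away and step back to the same note — a neighbor tone (upper neighbor).
The harmony at that moment is F# minor triad (F#, A, C#); G4 is not a chord tone.
It is approached by step down from A4 and left by step down to F#4.
Step in, step out in the same direction — a passing tone.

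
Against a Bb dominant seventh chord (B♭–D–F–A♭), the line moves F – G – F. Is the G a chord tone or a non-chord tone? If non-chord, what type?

The harmony at that moment is B♭ dominant seventh chord (B♭, D, F, A♭); G is not a chord tone.
It is approached by step up from F and left by step down to F.
Step away and step back to the same note — a neighbor tone (upper neighbor).

Non-chord tone — a neighbor tone.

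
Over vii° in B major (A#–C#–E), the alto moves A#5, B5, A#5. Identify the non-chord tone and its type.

The harmony at that moment is A# diminished triad (A#, C#, E); B5 is not a chord tone.
It is approached by step up from A#5 and left by step down to A#5.
Step away and step back to the same note — a neighbor tone (upper neighbor).

B5 is a neighbor tone.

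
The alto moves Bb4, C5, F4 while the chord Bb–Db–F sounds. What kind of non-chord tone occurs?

C5 is an escape tone.

The harmony at that moment is Bb minor triad (Bb, Db, F); C5 is not a chord tone.
It is approached by step up from Bb4 and left by leap down to F4.
Step in, leap out — an escape tone.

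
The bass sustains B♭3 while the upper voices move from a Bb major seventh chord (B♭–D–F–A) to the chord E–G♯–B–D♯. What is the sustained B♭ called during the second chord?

Pedal tone (pedal point).

The harmony at that moment is E major seventh chord (E, G♯, B, D♯); B♭3 is not a chord tone.
It is held over (the same pitch as the preceding B♭3) and then sustained as the same pitch into the next harmony.
Sustained through a change of harmony — a pedal tone.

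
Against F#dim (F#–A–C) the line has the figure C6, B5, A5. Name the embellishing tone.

B5 is a passing tone.

The harmony at that moment is F# diminished triad (F#, A, C); B5 is not a chord tone.
It is approached by step down from C6 and left by step down to A5.
Step in, step out in the same direction — a passing tone.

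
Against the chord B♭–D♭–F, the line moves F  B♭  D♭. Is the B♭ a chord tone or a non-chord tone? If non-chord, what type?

Bb minor triad contains B♭, D♭, F; B♭ is the root, so it is a chord tone.

Chord tone (the root of Bb minor triad).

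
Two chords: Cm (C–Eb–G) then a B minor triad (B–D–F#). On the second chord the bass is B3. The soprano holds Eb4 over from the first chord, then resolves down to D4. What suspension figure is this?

4–3 suspension.

At the second chord the bass is B3. The suspended Eb4 lies a fourth above the bass; after resolving down by step to D4, the interval above the bass becomes a third.
Suspension figures are named by those two intervals: 4–3.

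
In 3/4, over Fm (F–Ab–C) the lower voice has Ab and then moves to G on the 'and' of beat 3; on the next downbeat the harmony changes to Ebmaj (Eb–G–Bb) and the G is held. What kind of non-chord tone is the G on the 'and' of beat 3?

Anticipation.

The harmony at that moment is F minor triad (F, Ab, C); G is not a chord tone.
It is approached by step down from Ab and then sustained as the same pitch into the next harmony.
Arriving early and becoming a chord tone when the harmony changes — an anticipation.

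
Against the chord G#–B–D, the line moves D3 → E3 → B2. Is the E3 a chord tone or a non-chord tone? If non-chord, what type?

Non-chord tone — an escape tone.

The harmony at that moment is G# diminished triad (G#, B, D); E3 is not a chord tone.
It is approached by step up from D3 and left by leap down to B2.
Step in, leap out — an escape tone.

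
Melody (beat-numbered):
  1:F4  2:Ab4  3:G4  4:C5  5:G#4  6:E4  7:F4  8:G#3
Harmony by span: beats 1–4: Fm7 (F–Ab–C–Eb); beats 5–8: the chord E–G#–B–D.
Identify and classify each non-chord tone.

G4 (beat 3) — escape tone; F4 (beat 7) — escape tone.

The harmony at that moment is F minor seventh chord (F, Ab, C, Eb); G4 is not a chord tone.
It is approached by step down from Ab4 and left by leap up to C5.
Step in, leap out — an escape tone.
The harmony at that moment is E dominant seventh chord (E, G#, B, D); F4 is not a chord tone.
It is approached by step up from E4 and left by leap down to G#3.
Step in, leap out — an escape tone.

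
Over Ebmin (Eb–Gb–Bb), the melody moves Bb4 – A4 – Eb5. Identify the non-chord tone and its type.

A4 is an escape tone.

The harmony at that moment is Eb minor triad (Eb, Gb, Bb); A4 is not a chord tone.
It is approached by step down from Bb4 and left by leap up to Eb5.
Step in, leap out — an escape tone.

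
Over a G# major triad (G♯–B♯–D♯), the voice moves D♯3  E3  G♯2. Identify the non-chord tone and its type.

The harmony at that moment is G♯ major triad (G♯, B♯, D♯); E3 is not a chord tone.
It is approached by step up from D♯3 and left by leap down to G♯2.
Step in, leap out — an escape tone.

E3 is an escape tone.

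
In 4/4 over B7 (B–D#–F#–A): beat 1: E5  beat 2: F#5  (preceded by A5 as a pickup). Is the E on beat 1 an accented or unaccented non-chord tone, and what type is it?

Accented appoggiatura.

The harmony at that moment is B dominant seventh chord (B, D#, F#, A); E5 is not a chord tone.
It is approached by leap down from A5 and left by step up to F#5.
Leap in, step out — an appoggiatura.
It falls on the downbeat, so it is accented.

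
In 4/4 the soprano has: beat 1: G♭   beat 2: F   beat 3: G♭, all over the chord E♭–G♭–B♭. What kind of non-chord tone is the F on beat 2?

The harmony at that moment is E♭ minor triad (E♭, G♭, B♭); F is not a chord tone.
It is approached by step down from G♭ and left by step up to G♭.
Step away and step back to the same note — a neighbor tone (lower neighbor).

Lower neighbor tone.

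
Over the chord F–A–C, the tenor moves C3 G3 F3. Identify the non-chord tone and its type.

The harmony at that moment is F major triad (F, A, C); G3 is not a chord tone.
It is approached by leap up from C3 and left by step down to F3.
Leap in, step out — an appoggiatura.

G3 is an appoggiatura.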